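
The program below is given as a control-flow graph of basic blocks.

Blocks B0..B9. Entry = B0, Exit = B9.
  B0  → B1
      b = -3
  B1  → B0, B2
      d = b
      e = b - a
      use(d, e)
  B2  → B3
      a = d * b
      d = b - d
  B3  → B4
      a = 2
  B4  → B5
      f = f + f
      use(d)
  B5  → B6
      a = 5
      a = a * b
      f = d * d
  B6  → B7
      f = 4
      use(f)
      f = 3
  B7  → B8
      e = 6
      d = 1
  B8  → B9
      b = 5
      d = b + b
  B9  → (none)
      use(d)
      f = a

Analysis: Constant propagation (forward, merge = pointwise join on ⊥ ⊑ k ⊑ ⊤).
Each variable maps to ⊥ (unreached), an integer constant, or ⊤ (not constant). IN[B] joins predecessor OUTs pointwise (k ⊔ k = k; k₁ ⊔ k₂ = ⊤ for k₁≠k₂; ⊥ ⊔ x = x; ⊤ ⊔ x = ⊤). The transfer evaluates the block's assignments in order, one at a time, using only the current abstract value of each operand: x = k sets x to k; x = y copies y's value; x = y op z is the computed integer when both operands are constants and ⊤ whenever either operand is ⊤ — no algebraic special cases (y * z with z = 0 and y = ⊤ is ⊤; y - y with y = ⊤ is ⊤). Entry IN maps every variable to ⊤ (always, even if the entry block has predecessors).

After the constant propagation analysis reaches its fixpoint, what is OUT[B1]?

Per-block solution:
  B0: | IN=(all ⊤) | OUT={b:-3; rest ⊤}
  B1: | IN={b:-3; rest ⊤} | OUT={b:-3, d:-3; rest ⊤}
  B2: | IN={b:-3, d:-3; rest ⊤} | OUT={a:9, b:-3, d:0; rest ⊤}
  B3: | IN={a:9, b:-3, d:0; rest ⊤} | OUT={a:2, b:-3, d:0; rest ⊤}
  B4: | IN={a:2, b:-3, d:0; rest ⊤} | OUT={a:2, b:-3, d:0; rest ⊤}
  B5: | IN={a:2, b:-3, d:0; rest ⊤} | OUT={a:-15, b:-3, d:0, f:0; rest ⊤}
  B6: | IN={a:-15, b:-3, d:0, f:0; rest ⊤} | OUT={a:-15, b:-3, d:0, f:3; rest ⊤}
  B7: | IN={a:-15, b:-3, d:0, f:3; rest ⊤} | OUT={a:-15, b:-3, d:1, e:6, f:3; rest ⊤}
  B8: | IN={a:-15, b:-3, d:1, e:6, f:3; rest ⊤} | OUT={a:-15, b:5, d:10, e:6, f:3; rest ⊤}
  B9: | IN={a:-15, b:5, d:10, e:6, f:3; rest ⊤} | OUT={a:-15, b:5, d:10, e:6, f:-15; rest ⊤}

Merge at B1: IN[B1] = OUT[B0] = {a: ⊤, b: -3, c: ⊤, d: ⊤, e: ⊤, f: ⊤}
Applying B1's transfer function to that IN value gives OUT[B1] (row B1 above).

Answer: {a: ⊤, b: -3, c: ⊤, d: -3, e: ⊤, f: ⊤}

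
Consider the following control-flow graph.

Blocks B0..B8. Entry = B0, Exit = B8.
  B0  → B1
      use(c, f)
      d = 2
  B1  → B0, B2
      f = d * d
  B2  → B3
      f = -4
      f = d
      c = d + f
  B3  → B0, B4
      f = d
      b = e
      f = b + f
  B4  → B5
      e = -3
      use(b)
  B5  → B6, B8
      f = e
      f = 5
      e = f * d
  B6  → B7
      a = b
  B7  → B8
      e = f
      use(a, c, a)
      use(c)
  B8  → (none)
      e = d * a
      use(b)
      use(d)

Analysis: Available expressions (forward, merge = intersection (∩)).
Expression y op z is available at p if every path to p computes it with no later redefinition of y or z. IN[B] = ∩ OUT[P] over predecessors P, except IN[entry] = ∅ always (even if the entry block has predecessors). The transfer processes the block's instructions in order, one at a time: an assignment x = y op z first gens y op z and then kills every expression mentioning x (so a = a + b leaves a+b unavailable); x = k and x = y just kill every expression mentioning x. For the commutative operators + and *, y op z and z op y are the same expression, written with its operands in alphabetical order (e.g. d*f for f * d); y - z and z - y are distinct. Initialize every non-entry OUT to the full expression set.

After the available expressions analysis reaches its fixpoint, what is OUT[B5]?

Per-block solution:
  B0: | IN={} | OUT={}
  B1: | IN={} | OUT={d*d}
  B2: | IN={d*d} | OUT={d*d, d+f}
  B3: | IN={d*d, d+f} | OUT={d*d}
  B4: | IN={d*d} | OUT={d*d}
  B5: | IN={d*d} | OUT={d*d, d*f}
  B6: | IN={d*d, d*f} | OUT={d*d, d*f}
  B7: | IN={d*d, d*f} | OUT={d*d, d*f}
  B8: | IN={d*d, d*f} | OUT={a*d, d*d, d*f}

Merge at B5: IN[B5] = OUT[B4] = {d*d}
Applying B5's transfer function to that IN value gives OUT[B5] (row B5 above).

Answer: {d*d, d*f}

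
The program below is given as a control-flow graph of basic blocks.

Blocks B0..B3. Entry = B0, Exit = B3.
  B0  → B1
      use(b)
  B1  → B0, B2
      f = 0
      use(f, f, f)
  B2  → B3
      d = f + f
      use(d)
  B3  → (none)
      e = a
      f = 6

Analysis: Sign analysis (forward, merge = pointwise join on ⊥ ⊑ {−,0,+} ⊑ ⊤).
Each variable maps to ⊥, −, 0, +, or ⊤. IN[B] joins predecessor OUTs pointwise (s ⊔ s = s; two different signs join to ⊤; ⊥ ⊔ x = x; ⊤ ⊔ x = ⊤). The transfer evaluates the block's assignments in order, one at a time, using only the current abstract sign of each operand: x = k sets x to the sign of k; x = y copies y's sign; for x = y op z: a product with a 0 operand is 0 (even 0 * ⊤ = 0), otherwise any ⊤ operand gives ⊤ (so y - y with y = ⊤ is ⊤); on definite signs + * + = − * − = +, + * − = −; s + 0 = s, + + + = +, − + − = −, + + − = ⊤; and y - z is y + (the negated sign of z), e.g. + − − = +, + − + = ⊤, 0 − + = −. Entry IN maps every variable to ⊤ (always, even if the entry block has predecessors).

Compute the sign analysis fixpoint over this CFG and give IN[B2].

Converged values:
  B0: | IN=(all ⊤) | OUT=(all ⊤)
  B1: | IN=(all ⊤) | OUT={f:0; rest ⊤}
  B2: | IN={f:0; rest ⊤} | OUT={d:0, f:0; rest ⊤}
  B3: | IN={d:0, f:0; rest ⊤} | OUT={d:0, f:+; rest ⊤}

Merge at B2: IN[B2] = OUT[B1] = {a: ⊤, b: ⊤, c: ⊤, d: ⊤, e: ⊤, f: 0}

Answer: {a: ⊤, b: ⊤, c: ⊤, d: ⊤, e: ⊤, f: 0}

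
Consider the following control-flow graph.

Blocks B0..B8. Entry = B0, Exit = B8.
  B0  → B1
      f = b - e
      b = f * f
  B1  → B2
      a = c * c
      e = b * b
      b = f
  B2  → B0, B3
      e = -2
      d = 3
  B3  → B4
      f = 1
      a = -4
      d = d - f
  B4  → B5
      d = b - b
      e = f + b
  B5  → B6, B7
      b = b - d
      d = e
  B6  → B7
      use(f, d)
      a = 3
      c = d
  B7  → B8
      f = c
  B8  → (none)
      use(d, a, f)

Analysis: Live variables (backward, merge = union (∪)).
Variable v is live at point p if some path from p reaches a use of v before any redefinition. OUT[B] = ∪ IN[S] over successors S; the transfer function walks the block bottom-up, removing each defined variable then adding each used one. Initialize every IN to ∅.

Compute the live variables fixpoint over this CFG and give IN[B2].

Converged values:
  B0: | IN={b, c, e} | OUT={b, c, f}
  B1: | IN={b, c, f} | OUT={b, c}
  B2: | IN={b, c} | OUT={b, c, d, e}
  B3: | IN={b, c, d} | OUT={a, b, c, f}
  B4: | IN={a, b, c, f} | OUT={a, b, c, d, e, f}
  B5: | IN={a, b, c, d, e, f} | OUT={a, c, d, f}
  B6: | IN={d, f} | OUT={a, c, d}
  B7: | IN={a, c, d} | OUT={a, d, f}
  B8: | IN={a, d, f} | OUT={}

Merge at B2: OUT[B2] = IN[B0] ⊔ IN[B3] = {b, c, d, e}
Applying B2's transfer function to that OUT value gives IN[B2] (row B2 above).

Answer: {b, c}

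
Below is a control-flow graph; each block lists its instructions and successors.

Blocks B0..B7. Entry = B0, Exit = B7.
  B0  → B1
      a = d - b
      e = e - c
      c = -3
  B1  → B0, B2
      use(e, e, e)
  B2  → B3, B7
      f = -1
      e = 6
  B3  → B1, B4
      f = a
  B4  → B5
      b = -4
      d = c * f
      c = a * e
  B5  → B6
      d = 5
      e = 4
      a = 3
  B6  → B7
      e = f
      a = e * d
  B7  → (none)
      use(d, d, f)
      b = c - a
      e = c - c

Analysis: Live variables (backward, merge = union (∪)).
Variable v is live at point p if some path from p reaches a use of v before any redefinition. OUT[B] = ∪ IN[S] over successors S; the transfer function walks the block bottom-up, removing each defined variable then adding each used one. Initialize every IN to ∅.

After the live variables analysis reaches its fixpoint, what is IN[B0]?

Answer: {b, c, d, e}

Trace:
Per-block solution:
  B0:  IN={b, c, d, e}  OUT={a, b, c, d, e}
  B1:  IN={a, b, c, d, e}  OUT={a, b, c, d, e}
  B2:  IN={a, b, c, d}  OUT={a, b, c, d, e, f}
  B3:  IN={a, b, c, d, e}  OUT={a, b, c, d, e, f}
  B4:  IN={a, c, e, f}  OUT={c, f}
  B5:  IN={c, f}  OUT={c, d, f}
  B6:  IN={c, d, f}  OUT={a, c, d, f}
  B7:  IN={a, c, d, f}  OUT={}

Merge at B0: OUT[B0] = IN[B1] = {a, b, c, d, e}
Applying B0's transfer function to that OUT value gives IN[B0] (row B0 above).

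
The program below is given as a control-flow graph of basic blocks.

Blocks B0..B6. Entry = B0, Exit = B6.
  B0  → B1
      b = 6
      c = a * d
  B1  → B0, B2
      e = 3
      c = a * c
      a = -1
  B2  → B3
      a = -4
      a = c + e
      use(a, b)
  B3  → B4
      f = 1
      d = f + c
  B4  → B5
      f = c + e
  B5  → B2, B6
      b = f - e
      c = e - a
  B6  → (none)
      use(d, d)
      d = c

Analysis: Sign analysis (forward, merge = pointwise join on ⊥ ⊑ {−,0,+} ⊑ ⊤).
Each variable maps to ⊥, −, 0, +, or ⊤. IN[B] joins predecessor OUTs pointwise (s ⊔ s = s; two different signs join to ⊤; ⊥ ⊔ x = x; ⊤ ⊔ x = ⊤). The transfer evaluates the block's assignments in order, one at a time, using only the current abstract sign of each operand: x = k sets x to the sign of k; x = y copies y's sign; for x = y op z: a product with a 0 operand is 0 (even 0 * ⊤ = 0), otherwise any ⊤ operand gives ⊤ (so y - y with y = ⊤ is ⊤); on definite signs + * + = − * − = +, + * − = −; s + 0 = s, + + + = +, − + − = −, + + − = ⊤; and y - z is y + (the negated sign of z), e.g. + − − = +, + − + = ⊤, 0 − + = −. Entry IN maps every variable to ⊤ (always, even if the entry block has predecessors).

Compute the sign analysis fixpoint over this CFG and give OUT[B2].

Fixpoint table:
  B0:  IN=(all ⊤)  OUT={b:+; rest ⊤}
  B1:  IN={b:+; rest ⊤}  OUT={a:-, b:+, e:+; rest ⊤}
  B2:  IN={e:+; rest ⊤}  OUT={e:+; rest ⊤}
  B3:  IN={e:+; rest ⊤}  OUT={e:+, f:+; rest ⊤}
  B4:  IN={e:+, f:+; rest ⊤}  OUT={e:+; rest ⊤}
  B5:  IN={e:+; rest ⊤}  OUT={e:+; rest ⊤}
  B6:  IN={e:+; rest ⊤}  OUT={e:+; rest ⊤}

Merge at B2: IN[B2] = OUT[B1] ⊔ OUT[B5] = {a: ⊤, b: ⊤, c: ⊤, d: ⊤, e: +, f: ⊤}
Applying B2's transfer function to that IN value gives OUT[B2] (row B2 above).

Answer: {a: ⊤, b: ⊤, c: ⊤, d: ⊤, e: +, f: ⊤}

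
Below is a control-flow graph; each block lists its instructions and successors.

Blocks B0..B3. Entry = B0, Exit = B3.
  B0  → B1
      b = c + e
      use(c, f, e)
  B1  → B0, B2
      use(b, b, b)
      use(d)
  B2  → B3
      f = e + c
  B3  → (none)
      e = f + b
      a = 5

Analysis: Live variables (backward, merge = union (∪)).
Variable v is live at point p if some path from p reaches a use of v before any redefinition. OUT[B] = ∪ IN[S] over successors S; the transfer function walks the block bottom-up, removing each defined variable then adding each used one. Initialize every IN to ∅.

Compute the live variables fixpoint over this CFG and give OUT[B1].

Answer: {b, c, d, e, f}

Working:
Fixpoint table:
  B0:   IN={c, d, e, f}   OUT={b, c, d, e, f}
  B1:   IN={b, c, d, e, f}   OUT={b, c, d, e, f}
  B2:   IN={b, c, e}   OUT={b, f}
  B3:   IN={b, f}   OUT={}

Merge at B1: OUT[B1] = IN[B0] ⊔ IN[B2] = {b, c, d, e, f}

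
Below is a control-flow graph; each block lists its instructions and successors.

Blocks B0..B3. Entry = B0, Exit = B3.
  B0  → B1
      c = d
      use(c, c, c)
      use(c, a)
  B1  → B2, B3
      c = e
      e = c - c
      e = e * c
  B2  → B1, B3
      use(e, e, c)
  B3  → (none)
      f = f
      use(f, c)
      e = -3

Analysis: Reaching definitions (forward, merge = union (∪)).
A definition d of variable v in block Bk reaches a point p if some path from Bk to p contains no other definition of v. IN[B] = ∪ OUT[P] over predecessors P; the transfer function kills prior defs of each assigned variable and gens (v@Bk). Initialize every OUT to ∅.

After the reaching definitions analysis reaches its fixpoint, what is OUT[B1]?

Per-block solution:
  B0:   IN={}   OUT={c@B0}
  B1:   IN={c@B0, c@B1, e@B1}   OUT={c@B1, e@B1}
  B2:   IN={c@B1, e@B1}   OUT={c@B1, e@B1}
  B3:   IN={c@B1, e@B1}   OUT={c@B1, e@B3, f@B3}

Merge at B1: IN[B1] = OUT[B0] ⊔ OUT[B2] = {c@B0, c@B1, e@B1}
Applying B1's transfer function to that IN value gives OUT[B1] (row B1 above).

Answer: {c@B1, e@B1}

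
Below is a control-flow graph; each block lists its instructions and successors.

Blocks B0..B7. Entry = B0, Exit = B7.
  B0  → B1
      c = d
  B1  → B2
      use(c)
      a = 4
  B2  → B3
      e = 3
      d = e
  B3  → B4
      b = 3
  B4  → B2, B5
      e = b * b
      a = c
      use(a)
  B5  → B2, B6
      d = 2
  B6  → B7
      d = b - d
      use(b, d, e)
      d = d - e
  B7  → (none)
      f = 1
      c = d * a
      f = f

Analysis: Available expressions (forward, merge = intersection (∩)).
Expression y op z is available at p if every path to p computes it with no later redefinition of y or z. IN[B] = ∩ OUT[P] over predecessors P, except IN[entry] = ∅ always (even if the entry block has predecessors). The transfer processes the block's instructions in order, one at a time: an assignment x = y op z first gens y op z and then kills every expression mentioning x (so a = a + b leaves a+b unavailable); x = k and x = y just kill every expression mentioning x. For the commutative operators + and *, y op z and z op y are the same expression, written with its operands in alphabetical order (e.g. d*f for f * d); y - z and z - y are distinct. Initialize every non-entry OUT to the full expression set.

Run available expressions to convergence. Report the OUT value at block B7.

Fixpoint table:
  B0:   IN={}   OUT={}
  B1:   IN={}   OUT={}
  B2:   IN={}   OUT={}
  B3:   IN={}   OUT={}
  B4:   IN={}   OUT={b*b}
  B5:   IN={b*b}   OUT={b*b}
  B6:   IN={b*b}   OUT={b*b}
  B7:   IN={b*b}   OUT={a*d, b*b}

Merge at B7: IN[B7] = OUT[B6] = {b*b}
Applying B7's transfer function to that IN value gives OUT[B7] (row B7 above).

Answer: {a*d, b*b}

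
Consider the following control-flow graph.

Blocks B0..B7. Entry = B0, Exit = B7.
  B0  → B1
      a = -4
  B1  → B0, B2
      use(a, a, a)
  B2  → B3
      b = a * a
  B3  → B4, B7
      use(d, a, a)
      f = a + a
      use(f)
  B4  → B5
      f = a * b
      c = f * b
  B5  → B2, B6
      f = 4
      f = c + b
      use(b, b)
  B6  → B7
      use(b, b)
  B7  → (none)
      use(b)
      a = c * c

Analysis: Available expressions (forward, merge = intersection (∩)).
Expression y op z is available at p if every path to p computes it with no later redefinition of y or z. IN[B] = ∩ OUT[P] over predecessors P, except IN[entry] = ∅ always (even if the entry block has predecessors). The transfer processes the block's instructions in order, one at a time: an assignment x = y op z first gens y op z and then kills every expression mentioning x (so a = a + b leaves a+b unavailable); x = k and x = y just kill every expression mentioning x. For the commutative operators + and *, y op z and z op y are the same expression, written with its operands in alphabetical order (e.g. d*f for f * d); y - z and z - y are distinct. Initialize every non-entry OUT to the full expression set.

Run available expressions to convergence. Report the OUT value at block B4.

Answer: {a*a, a*b, a+a, b*f}

Working:
Fixpoint table:
  B0: | IN={} | OUT={}
  B1: | IN={} | OUT={}
  B2: | IN={} | OUT={a*a}
  B3: | IN={a*a} | OUT={a*a, a+a}
  B4: | IN={a*a, a+a} | OUT={a*a, a*b, a+a, b*f}
  B5: | IN={a*a, a*b, a+a, b*f} | OUT={a*a, a*b, a+a, b+c}
  B6: | IN={a*a, a*b, a+a, b+c} | OUT={a*a, a*b, a+a, b+c}
  B7: | IN={a*a, a+a} | OUT={c*c}

Merge at B4: IN[B4] = OUT[B3] = {a*a, a+a}
Applying B4's transfer function to that IN value gives OUT[B4] (row B4 above).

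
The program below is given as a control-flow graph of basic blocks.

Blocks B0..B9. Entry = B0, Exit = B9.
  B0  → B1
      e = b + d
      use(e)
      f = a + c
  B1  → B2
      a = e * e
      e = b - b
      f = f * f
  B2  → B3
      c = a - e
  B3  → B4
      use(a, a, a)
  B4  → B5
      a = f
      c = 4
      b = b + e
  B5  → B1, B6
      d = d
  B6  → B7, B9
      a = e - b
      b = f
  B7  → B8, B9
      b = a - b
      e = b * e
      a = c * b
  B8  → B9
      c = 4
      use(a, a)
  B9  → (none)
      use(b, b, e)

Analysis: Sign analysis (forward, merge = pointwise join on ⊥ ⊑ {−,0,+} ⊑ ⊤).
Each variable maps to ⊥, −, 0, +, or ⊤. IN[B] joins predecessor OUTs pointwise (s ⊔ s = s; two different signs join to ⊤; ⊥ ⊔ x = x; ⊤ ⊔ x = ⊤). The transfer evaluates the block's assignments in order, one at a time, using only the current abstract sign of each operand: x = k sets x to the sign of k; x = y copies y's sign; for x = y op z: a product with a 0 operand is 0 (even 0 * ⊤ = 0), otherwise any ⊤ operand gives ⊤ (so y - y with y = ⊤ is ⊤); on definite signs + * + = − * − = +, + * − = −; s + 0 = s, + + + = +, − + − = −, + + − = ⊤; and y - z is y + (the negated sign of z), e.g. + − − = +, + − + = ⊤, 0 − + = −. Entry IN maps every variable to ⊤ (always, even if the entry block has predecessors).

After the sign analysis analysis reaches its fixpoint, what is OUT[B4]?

Answer: {a: ⊤, b: ⊤, c: +, d: ⊤, e: ⊤, f: ⊤}

Derivation:
Fixpoint table:
  B0:  IN=(all ⊤)  OUT=(all ⊤)
  B1:  IN=(all ⊤)  OUT=(all ⊤)
  B2:  IN=(all ⊤)  OUT=(all ⊤)
  B3:  IN=(all ⊤)  OUT=(all ⊤)
  B4:  IN=(all ⊤)  OUT={c:+; rest ⊤}
  B5:  IN={c:+; rest ⊤}  OUT={c:+; rest ⊤}
  B6:  IN={c:+; rest ⊤}  OUT={c:+; rest ⊤}
  B7:  IN={c:+; rest ⊤}  OUT={c:+; rest ⊤}
  B8:  IN={c:+; rest ⊤}  OUT={c:+; rest ⊤}
  B9:  IN={c:+; rest ⊤}  OUT={c:+; rest ⊤}

Merge at B4: IN[B4] = OUT[B3] = {a: ⊤, b: ⊤, c: ⊤, d: ⊤, e: ⊤, f: ⊤}
Applying B4's transfer function to that IN value gives OUT[B4] (row B4 above).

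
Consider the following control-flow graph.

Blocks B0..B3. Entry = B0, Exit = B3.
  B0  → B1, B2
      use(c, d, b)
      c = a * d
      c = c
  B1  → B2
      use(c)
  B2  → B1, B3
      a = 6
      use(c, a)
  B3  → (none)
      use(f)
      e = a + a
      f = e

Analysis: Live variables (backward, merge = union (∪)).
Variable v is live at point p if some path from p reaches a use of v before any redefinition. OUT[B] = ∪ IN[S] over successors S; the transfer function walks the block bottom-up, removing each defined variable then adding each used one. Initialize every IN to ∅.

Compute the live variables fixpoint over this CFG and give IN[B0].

Answer: {a, b, c, d, f}

Derivation:
Converged values:
  B0:  IN={a, b, c, d, f}  OUT={c, f}
  B1:  IN={c, f}  OUT={c, f}
  B2:  IN={c, f}  OUT={a, c, f}
  B3:  IN={a, f}  OUT={}

Merge at B0: OUT[B0] = IN[B1] ⊔ IN[B2] = {c, f}
Applying B0's transfer function to that OUT value gives IN[B0] (row B0 above).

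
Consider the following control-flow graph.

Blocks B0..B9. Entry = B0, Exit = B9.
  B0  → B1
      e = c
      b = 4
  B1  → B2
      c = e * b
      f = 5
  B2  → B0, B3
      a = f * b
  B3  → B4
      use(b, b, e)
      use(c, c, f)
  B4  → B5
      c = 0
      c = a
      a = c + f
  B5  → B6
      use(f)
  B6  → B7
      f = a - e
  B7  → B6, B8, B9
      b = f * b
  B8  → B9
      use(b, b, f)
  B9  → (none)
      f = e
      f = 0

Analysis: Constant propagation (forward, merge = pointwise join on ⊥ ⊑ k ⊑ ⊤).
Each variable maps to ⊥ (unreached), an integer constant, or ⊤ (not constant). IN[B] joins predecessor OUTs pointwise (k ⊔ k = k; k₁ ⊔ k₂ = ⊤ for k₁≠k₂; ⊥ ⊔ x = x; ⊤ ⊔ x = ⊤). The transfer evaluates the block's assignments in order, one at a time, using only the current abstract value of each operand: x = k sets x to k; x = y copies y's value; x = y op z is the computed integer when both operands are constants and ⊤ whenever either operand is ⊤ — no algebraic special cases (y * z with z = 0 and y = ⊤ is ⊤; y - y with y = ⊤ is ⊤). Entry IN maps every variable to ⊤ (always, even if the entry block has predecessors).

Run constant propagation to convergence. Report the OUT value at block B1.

Converged values:
  B0:   IN=(all ⊤)   OUT={b:4; rest ⊤}
  B1:   IN={b:4; rest ⊤}   OUT={b:4, f:5; rest ⊤}
  B2:   IN={b:4, f:5; rest ⊤}   OUT={a:20, b:4, f:5; rest ⊤}
  B3:   IN={a:20, b:4, f:5; rest ⊤}   OUT={a:20, b:4, f:5; rest ⊤}
  B4:   IN={a:20, b:4, f:5; rest ⊤}   OUT={a:25, b:4, c:20, f:5; rest ⊤}
  B5:   IN={a:25, b:4, c:20, f:5; rest ⊤}   OUT={a:25, b:4, c:20, f:5; rest ⊤}
  B6:   IN={a:25, c:20; rest ⊤}   OUT={a:25, c:20; rest ⊤}
  B7:   IN={a:25, c:20; rest ⊤}   OUT={a:25, c:20; rest ⊤}
  B8:   IN={a:25, c:20; rest ⊤}   OUT={a:25, c:20; rest ⊤}
  B9:   IN={a:25, c:20; rest ⊤}   OUT={a:25, c:20, f:0; rest ⊤}

Merge at B1: IN[B1] = OUT[B0] = {a: ⊤, b: 4, c: ⊤, d: ⊤, e: ⊤, f: ⊤}
Applying B1's transfer function to that IN value gives OUT[B1] (row B1 above).

Answer: {a: ⊤, b: 4, c: ⊤, d: ⊤, e: ⊤, f: 5}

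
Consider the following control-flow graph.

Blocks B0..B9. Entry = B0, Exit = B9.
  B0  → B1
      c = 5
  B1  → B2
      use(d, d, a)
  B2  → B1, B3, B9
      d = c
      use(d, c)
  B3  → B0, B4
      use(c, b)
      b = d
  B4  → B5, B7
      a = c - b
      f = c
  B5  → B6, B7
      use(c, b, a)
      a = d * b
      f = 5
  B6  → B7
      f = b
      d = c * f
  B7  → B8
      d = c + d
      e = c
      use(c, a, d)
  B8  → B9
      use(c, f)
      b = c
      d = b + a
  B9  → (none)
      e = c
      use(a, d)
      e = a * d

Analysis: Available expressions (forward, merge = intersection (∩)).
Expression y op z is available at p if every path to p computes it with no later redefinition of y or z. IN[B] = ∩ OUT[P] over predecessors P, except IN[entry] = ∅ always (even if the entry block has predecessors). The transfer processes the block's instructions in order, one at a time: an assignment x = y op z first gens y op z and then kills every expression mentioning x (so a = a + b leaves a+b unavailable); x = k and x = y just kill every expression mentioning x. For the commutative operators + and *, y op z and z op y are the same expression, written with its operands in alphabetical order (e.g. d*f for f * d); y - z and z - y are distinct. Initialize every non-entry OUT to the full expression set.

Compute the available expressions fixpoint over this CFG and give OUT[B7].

Answer: {c-b}

Derivation:
Fixpoint table:
  B0:  IN={}  OUT={}
  B1:  IN={}  OUT={}
  B2:  IN={}  OUT={}
  B3:  IN={}  OUT={}
  B4:  IN={}  OUT={c-b}
  B5:  IN={c-b}  OUT={b*d, c-b}
  B6:  IN={b*d, c-b}  OUT={c*f, c-b}
  B7:  IN={c-b}  OUT={c-b}
  B8:  IN={c-b}  OUT={a+b}
  B9:  IN={}  OUT={a*d}

Merge at B7: IN[B7] = OUT[B4] ∩ OUT[B5] ∩ OUT[B6] = {c-b}
Applying B7's transfer function to that IN value gives OUT[B7] (row B7 above).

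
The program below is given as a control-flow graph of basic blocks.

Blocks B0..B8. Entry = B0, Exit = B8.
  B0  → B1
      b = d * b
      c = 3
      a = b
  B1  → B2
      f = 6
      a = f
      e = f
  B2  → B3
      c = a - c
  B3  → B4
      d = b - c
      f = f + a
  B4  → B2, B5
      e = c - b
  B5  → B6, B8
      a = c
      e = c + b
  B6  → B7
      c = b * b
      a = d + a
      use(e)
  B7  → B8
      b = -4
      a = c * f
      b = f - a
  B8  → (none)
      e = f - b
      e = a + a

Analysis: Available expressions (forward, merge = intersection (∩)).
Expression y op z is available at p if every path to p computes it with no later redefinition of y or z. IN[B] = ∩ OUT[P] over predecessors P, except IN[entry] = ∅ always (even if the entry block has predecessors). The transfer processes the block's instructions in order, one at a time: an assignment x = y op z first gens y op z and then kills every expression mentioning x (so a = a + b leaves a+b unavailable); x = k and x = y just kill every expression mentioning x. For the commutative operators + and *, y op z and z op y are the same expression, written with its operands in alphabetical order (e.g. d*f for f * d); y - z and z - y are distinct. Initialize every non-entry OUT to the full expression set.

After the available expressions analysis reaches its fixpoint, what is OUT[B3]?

Converged values:
  B0:   IN={}   OUT={}
  B1:   IN={}   OUT={}
  B2:   IN={}   OUT={}
  B3:   IN={}   OUT={b-c}
  B4:   IN={b-c}   OUT={b-c, c-b}
  B5:   IN={b-c, c-b}   OUT={b+c, b-c, c-b}
  B6:   IN={b+c, b-c, c-b}   OUT={b*b}
  B7:   IN={b*b}   OUT={c*f, f-a}
  B8:   IN={}   OUT={a+a, f-b}

Merge at B3: IN[B3] = OUT[B2] = {}
Applying B3's transfer function to that IN value gives OUT[B3] (row B3 above).

Answer: {b-c}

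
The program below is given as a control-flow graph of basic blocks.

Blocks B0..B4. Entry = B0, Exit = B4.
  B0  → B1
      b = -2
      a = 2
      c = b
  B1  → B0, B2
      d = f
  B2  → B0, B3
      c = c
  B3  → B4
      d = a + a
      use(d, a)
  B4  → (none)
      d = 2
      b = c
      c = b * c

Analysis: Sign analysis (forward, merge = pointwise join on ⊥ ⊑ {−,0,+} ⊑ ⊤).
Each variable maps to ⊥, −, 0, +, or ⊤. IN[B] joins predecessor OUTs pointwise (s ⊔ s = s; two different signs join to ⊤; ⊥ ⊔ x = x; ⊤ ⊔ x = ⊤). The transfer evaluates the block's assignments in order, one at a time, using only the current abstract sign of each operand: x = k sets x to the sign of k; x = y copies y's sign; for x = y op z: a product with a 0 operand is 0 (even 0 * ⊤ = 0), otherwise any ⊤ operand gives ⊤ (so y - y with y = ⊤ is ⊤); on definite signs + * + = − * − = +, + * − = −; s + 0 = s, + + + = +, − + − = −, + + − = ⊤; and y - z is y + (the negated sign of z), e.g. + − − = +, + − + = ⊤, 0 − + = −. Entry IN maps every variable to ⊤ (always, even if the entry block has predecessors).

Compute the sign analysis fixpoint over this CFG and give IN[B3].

Per-block solution:
  B0:  IN=(all ⊤)  OUT={a:+, b:-, c:-; rest ⊤}
  B1:  IN={a:+, b:-, c:-; rest ⊤}  OUT={a:+, b:-, c:-; rest ⊤}
  B2:  IN={a:+, b:-, c:-; rest ⊤}  OUT={a:+, b:-, c:-; rest ⊤}
  B3:  IN={a:+, b:-, c:-; rest ⊤}  OUT={a:+, b:-, c:-, d:+; rest ⊤}
  B4:  IN={a:+, b:-, c:-, d:+; rest ⊤}  OUT={a:+, b:-, c:+, d:+; rest ⊤}

Merge at B3: IN[B3] = OUT[B2] = {a: +, b: -, c: -, d: ⊤, e: ⊤, f: ⊤}

Answer: {a: +, b: -, c: -, d: ⊤, e: ⊤, f: ⊤}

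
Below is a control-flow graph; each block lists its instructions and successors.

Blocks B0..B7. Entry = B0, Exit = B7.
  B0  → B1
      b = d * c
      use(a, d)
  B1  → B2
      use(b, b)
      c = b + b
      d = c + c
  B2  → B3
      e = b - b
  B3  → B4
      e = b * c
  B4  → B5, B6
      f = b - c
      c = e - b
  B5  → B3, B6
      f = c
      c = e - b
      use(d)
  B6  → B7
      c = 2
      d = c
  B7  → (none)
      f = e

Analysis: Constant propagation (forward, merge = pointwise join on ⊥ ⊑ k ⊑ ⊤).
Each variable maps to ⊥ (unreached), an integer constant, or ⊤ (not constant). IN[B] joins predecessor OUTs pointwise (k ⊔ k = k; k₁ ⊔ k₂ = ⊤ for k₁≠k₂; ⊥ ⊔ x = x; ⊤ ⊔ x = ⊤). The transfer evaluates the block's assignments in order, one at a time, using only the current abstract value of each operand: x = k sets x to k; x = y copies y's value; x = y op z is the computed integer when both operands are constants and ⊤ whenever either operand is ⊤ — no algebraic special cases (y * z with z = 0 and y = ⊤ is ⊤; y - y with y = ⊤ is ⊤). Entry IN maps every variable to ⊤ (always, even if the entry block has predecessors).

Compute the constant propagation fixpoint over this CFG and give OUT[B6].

Answer: {a: ⊤, b: ⊤, c: 2, d: 2, e: ⊤, f: ⊤}

Working:
Per-block solution:
  B0:  IN=(all ⊤)  OUT=(all ⊤)
  B1:  IN=(all ⊤)  OUT=(all ⊤)
  B2:  IN=(all ⊤)  OUT=(all ⊤)
  B3:  IN=(all ⊤)  OUT=(all ⊤)
  B4:  IN=(all ⊤)  OUT=(all ⊤)
  B5:  IN=(all ⊤)  OUT=(all ⊤)
  B6:  IN=(all ⊤)  OUT={c:2, d:2; rest ⊤}
  B7:  IN={c:2, d:2; rest ⊤}  OUT={c:2, d:2; rest ⊤}

Merge at B6: IN[B6] = OUT[B4] ⊔ OUT[B5] = {a: ⊤, b: ⊤, c: ⊤, d: ⊤, e: ⊤, f: ⊤}
Applying B6's transfer function to that IN value gives OUT[B6] (row B6 above).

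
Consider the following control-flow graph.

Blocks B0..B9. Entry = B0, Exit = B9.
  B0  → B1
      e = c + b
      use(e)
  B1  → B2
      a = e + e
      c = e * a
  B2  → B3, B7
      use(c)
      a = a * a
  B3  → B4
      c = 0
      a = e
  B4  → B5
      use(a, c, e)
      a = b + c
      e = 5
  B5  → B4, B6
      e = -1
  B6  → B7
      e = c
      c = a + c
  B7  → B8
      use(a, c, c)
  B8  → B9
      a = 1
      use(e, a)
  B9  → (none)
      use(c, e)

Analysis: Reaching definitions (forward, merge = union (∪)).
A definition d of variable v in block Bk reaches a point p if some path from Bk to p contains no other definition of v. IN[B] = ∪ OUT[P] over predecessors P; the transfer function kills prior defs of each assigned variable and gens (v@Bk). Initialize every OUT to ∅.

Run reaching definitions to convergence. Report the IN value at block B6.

Fixpoint table:
  B0:   IN={}   OUT={e@B0}
  B1:   IN={e@B0}   OUT={a@B1, c@B1, e@B0}
  B2:   IN={a@B1, c@B1, e@B0}   OUT={a@B2, c@B1, e@B0}
  B3:   IN={a@B2, c@B1, e@B0}   OUT={a@B3, c@B3, e@B0}
  B4:   IN={a@B3, a@B4, c@B3, e@B0, e@B5}   OUT={a@B4, c@B3, e@B4}
  B5:   IN={a@B4, c@B3, e@B4}   OUT={a@B4, c@B3, e@B5}
  B6:   IN={a@B4, c@B3, e@B5}   OUT={a@B4, c@B6, e@B6}
  B7:   IN={a@B2, a@B4, c@B1, c@B6, e@B0, e@B6}   OUT={a@B2, a@B4, c@B1, c@B6, e@B0, e@B6}
  B8:   IN={a@B2, a@B4, c@B1, c@B6, e@B0, e@B6}   OUT={a@B8, c@B1, c@B6, e@B0, e@B6}
  B9:   IN={a@B8, c@B1, c@B6, e@B0, e@B6}   OUT={a@B8, c@B1, c@B6, e@B0, e@B6}

Merge at B6: IN[B6] = OUT[B5] = {a@B4, c@B3, e@B5}

Answer: {a@B4, c@B3, e@B5}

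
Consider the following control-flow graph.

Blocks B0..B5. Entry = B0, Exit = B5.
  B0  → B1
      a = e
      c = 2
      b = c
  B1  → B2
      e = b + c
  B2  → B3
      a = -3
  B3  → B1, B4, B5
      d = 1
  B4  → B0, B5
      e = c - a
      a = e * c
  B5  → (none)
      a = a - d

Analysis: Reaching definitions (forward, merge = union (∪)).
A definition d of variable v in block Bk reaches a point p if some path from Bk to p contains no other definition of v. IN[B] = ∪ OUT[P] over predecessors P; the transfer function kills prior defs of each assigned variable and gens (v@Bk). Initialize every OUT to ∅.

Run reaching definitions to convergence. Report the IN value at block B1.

Answer: {a@B0, a@B2, b@B0, c@B0, d@B3, e@B1, e@B4}

Trace:
Fixpoint table:
  B0:   IN={a@B4, b@B0, c@B0, d@B3, e@B4}   OUT={a@B0, b@B0, c@B0, d@B3, e@B4}
  B1:   IN={a@B0, a@B2, b@B0, c@B0, d@B3, e@B1, e@B4}   OUT={a@B0, a@B2, b@B0, c@B0, d@B3, e@B1}
  B2:   IN={a@B0, a@B2, b@B0, c@B0, d@B3, e@B1}   OUT={a@B2, b@B0, c@B0, d@B3, e@B1}
  B3:   IN={a@B2, b@B0, c@B0, d@B3, e@B1}   OUT={a@B2, b@B0, c@B0, d@B3, e@B1}
  B4:   IN={a@B2, b@B0, c@B0, d@B3, e@B1}   OUT={a@B4, b@B0, c@B0, d@B3, e@B4}
  B5:   IN={a@B2, a@B4, b@B0, c@B0, d@B3, e@B1, e@B4}   OUT={a@B5, b@B0, c@B0, d@B3, e@B1, e@B4}

Merge at B1: IN[B1] = OUT[B0] ⊔ OUT[B3] = {a@B0, a@B2, b@B0, c@B0, d@B3, e@B1, e@B4}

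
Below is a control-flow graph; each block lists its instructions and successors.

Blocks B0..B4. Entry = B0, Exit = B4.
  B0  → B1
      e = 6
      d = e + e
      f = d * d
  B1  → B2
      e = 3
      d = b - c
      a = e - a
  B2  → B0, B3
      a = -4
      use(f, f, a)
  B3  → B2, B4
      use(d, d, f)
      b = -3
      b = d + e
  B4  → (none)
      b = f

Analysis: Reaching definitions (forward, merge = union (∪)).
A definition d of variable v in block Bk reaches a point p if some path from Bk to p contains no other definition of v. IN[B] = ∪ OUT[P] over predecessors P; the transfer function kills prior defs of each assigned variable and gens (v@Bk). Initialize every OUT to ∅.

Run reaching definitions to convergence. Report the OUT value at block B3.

Per-block solution:
  B0:   IN={a@B2, b@B3, d@B1, e@B1, f@B0}   OUT={a@B2, b@B3, d@B0, e@B0, f@B0}
  B1:   IN={a@B2, b@B3, d@B0, e@B0, f@B0}   OUT={a@B1, b@B3, d@B1, e@B1, f@B0}
  B2:   IN={a@B1, a@B2, b@B3, d@B1, e@B1, f@B0}   OUT={a@B2, b@B3, d@B1, e@B1, f@B0}
  B3:   IN={a@B2, b@B3, d@B1, e@B1, f@B0}   OUT={a@B2, b@B3, d@B1, e@B1, f@B0}
  B4:   IN={a@B2, b@B3, d@B1, e@B1, f@B0}   OUT={a@B2, b@B4, d@B1, e@B1, f@B0}

Merge at B3: IN[B3] = OUT[B2] = {a@B2, b@B3, d@B1, e@B1, f@B0}
Applying B3's transfer function to that IN value gives OUT[B3] (row B3 above).

Answer: {a@B2, b@B3, d@B1, e@B1, f@B0}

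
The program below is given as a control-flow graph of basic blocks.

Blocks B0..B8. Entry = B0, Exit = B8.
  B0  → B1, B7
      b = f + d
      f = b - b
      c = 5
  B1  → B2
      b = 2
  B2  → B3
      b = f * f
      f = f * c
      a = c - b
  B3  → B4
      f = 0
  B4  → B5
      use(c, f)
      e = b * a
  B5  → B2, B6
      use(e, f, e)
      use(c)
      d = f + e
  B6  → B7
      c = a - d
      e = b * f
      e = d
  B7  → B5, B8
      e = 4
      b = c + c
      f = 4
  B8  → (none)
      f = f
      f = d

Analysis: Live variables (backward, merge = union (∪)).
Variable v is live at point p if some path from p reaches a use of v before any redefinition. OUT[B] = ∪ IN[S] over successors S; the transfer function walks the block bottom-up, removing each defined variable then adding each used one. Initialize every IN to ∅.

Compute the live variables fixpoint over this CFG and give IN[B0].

Answer: {a, d, f}

Working:
Converged values:
  B0:   IN={a, d, f}   OUT={a, c, d, f}
  B1:   IN={c, f}   OUT={c, f}
  B2:   IN={c, f}   OUT={a, b, c}
  B3:   IN={a, b, c}   OUT={a, b, c, f}
  B4:   IN={a, b, c, f}   OUT={a, b, c, e, f}
  B5:   IN={a, b, c, e, f}   OUT={a, b, c, d, f}
  B6:   IN={a, b, d, f}   OUT={a, c, d}
  B7:   IN={a, c, d}   OUT={a, b, c, d, e, f}
  B8:   IN={d, f}   OUT={}

Merge at B0: OUT[B0] = IN[B1] ⊔ IN[B7] = {a, c, d, f}
Applying B0's transfer function to that OUT value gives IN[B0] (row B0 above).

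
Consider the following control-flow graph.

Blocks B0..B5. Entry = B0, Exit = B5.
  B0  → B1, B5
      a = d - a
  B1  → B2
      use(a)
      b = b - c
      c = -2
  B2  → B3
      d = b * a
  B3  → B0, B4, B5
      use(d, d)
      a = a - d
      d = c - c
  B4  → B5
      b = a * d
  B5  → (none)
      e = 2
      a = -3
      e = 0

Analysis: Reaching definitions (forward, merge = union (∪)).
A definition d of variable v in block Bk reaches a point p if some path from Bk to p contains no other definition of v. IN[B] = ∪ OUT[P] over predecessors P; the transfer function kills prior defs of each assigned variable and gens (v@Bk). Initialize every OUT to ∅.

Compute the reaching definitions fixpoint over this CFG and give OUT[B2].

Per-block solution:
  B0:   IN={a@B3, b@B1, c@B1, d@B3}   OUT={a@B0, b@B1, c@B1, d@B3}
  B1:   IN={a@B0, b@B1, c@B1, d@B3}   OUT={a@B0, b@B1, c@B1, d@B3}
  B2:   IN={a@B0, b@B1, c@B1, d@B3}   OUT={a@B0, b@B1, c@B1, d@B2}
  B3:   IN={a@B0, b@B1, c@B1, d@B2}   OUT={a@B3, b@B1, c@B1, d@B3}
  B4:   IN={a@B3, b@B1, c@B1, d@B3}   OUT={a@B3, b@B4, c@B1, d@B3}
  B5:   IN={a@B0, a@B3, b@B1, b@B4, c@B1, d@B3}   OUT={a@B5, b@B1, b@B4, c@B1, d@B3, e@B5}

Merge at B2: IN[B2] = OUT[B1] = {a@B0, b@B1, c@B1, d@B3}
Applying B2's transfer function to that IN value gives OUT[B2] (row B2 above).

Answer: {a@B0, b@B1, c@B1, d@B2}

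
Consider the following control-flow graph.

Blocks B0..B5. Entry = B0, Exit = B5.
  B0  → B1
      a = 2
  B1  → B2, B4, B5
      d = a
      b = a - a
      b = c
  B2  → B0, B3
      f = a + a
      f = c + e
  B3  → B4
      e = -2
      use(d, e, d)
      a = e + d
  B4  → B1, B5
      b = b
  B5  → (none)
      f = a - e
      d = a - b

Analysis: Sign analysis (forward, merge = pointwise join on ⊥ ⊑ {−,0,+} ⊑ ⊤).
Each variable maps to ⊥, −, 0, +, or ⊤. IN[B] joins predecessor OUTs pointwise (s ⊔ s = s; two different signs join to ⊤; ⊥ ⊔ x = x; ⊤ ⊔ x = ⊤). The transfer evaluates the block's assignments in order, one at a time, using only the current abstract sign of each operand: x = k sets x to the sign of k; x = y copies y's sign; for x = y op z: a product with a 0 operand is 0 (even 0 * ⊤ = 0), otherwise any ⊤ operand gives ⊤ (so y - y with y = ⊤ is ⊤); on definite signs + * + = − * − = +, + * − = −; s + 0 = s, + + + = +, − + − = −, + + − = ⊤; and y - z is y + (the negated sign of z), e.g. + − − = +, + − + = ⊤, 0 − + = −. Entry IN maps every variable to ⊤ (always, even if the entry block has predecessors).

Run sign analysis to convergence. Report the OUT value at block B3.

Fixpoint table:
  B0:   IN=(all ⊤)   OUT={a:+; rest ⊤}
  B1:   IN=(all ⊤)   OUT=(all ⊤)
  B2:   IN=(all ⊤)   OUT=(all ⊤)
  B3:   IN=(all ⊤)   OUT={e:-; rest ⊤}
  B4:   IN=(all ⊤)   OUT=(all ⊤)
  B5:   IN=(all ⊤)   OUT=(all ⊤)

Merge at B3: IN[B3] = OUT[B2] = {a: ⊤, b: ⊤, c: ⊤, d: ⊤, e: ⊤, f: ⊤}
Applying B3's transfer function to that IN value gives OUT[B3] (row B3 above).

Answer: {a: ⊤, b: ⊤, c: ⊤, d: ⊤, e: -, f: ⊤}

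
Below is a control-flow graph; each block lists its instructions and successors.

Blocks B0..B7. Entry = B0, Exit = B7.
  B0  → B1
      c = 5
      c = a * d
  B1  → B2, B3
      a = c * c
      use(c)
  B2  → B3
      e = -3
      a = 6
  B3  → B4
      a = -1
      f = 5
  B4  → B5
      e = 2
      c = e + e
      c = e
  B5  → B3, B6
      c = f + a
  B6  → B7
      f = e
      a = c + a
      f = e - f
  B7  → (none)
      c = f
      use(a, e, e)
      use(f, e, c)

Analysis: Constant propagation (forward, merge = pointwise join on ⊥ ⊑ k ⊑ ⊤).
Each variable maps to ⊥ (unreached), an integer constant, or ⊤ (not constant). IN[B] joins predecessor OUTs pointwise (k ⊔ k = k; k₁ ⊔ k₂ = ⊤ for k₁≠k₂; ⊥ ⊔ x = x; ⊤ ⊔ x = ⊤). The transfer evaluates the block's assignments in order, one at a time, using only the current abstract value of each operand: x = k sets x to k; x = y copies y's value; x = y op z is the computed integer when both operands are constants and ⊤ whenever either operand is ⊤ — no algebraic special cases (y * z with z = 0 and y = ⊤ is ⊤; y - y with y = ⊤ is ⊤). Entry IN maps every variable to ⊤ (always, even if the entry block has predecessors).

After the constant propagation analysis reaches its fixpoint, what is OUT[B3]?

Answer: {a: -1, b: ⊤, c: ⊤, d: ⊤, e: ⊤, f: 5}

Trace:
Fixpoint table:
  B0: | IN=(all ⊤) | OUT=(all ⊤)
  B1: | IN=(all ⊤) | OUT=(all ⊤)
  B2: | IN=(all ⊤) | OUT={a:6, e:-3; rest ⊤}
  B3: | IN=(all ⊤) | OUT={a:-1, f:5; rest ⊤}
  B4: | IN={a:-1, f:5; rest ⊤} | OUT={a:-1, c:2, e:2, f:5; rest ⊤}
  B5: | IN={a:-1, c:2, e:2, f:5; rest ⊤} | OUT={a:-1, c:4, e:2, f:5; rest ⊤}
  B6: | IN={a:-1, c:4, e:2, f:5; rest ⊤} | OUT={a:3, c:4, e:2, f:0; rest ⊤}
  B7: | IN={a:3, c:4, e:2, f:0; rest ⊤} | OUT={a:3, c:0, e:2, f:0; rest ⊤}

Merge at B3: IN[B3] = OUT[B1] ⊔ OUT[B2] ⊔ OUT[B5] = {a: ⊤, b: ⊤, c: ⊤, d: ⊤, e: ⊤, f: ⊤}
Applying B3's transfer function to that IN value gives OUT[B3] (row B3 above).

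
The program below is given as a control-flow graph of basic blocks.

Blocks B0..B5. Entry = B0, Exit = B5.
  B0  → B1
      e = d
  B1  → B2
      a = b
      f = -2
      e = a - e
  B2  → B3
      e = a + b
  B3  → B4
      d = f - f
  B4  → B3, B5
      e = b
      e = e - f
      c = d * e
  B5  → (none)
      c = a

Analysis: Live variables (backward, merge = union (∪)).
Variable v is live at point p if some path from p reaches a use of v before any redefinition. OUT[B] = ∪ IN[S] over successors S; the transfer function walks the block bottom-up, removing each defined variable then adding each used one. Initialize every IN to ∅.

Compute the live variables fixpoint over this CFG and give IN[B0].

Answer: {b, d}

Trace:
Per-block solution:
  B0:  IN={b, d}  OUT={b, e}
  B1:  IN={b, e}  OUT={a, b, f}
  B2:  IN={a, b, f}  OUT={a, b, f}
  B3:  IN={a, b, f}  OUT={a, b, d, f}
  B4:  IN={a, b, d, f}  OUT={a, b, f}
  B5:  IN={a}  OUT={}

Merge at B0: OUT[B0] = IN[B1] = {b, e}
Applying B0's transfer function to that OUT value gives IN[B0] (row B0 above).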